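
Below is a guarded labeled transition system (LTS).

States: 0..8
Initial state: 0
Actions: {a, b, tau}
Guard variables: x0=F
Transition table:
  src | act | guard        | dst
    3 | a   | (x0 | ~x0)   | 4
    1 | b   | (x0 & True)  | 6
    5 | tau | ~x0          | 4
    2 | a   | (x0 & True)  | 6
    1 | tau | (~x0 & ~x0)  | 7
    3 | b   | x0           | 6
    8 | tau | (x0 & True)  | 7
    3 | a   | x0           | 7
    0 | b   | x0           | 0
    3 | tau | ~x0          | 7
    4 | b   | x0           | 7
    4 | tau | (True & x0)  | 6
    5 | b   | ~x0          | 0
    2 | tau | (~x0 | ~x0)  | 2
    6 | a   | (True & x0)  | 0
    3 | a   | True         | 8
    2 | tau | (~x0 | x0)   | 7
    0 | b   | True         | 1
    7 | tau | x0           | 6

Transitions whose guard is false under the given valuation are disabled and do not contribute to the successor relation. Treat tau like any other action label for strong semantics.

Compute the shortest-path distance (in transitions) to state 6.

Answer: UNREACHABLE

Working:
Breadth-first toward 6:
  depth 0: {0}
  depth 1: {1}
  depth 2: {7}
6 never appears.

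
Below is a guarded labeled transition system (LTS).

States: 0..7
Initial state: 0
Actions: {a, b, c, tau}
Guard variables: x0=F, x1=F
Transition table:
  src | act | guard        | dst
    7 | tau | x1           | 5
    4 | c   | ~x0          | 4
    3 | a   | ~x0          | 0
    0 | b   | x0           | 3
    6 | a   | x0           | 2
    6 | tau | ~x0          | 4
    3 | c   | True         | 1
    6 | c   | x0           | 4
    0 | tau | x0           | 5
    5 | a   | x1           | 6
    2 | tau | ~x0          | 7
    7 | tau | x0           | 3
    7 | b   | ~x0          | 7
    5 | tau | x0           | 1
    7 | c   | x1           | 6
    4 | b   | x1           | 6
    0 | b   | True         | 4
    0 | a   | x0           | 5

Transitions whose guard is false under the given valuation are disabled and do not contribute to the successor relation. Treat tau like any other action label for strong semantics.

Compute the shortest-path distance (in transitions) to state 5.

Breadth-first toward 5:
  Layer 0: {0}
  Layer 1: {4}
5 never appears.

Answer: UNREACHABLE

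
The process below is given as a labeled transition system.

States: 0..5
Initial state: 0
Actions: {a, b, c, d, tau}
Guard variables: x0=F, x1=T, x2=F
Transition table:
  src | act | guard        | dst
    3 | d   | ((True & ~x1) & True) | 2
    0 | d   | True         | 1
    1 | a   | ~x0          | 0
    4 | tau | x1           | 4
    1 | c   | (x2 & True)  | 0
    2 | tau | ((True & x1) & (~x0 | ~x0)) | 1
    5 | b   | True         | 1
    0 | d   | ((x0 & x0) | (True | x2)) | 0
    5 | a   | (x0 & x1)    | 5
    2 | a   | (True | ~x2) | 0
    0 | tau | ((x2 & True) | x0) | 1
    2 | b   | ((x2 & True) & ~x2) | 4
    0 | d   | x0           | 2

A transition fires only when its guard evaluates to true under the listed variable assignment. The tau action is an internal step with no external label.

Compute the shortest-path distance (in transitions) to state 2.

Answer: UNREACHABLE

Analysis:
Layered search for 2:
  depth 0: {0}
  depth 1: {1}
2 never appears.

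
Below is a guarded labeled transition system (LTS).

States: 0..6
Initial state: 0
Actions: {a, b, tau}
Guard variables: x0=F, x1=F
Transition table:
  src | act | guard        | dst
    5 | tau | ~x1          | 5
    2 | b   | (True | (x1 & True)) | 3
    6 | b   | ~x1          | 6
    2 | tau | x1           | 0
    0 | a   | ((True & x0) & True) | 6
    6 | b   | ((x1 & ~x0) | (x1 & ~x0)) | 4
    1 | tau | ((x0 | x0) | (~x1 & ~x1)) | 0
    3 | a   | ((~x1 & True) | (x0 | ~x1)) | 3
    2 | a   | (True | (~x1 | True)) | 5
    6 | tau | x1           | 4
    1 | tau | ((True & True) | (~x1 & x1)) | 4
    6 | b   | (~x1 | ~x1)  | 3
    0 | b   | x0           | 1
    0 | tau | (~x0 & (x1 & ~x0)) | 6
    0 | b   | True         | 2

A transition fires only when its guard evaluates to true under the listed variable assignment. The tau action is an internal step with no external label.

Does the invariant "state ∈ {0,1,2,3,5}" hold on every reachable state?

Answer: INVARIANT HOLDS

Working:
Inv-set: {0,1,2,3,5}
Reachable = {0,2,3,5}
  0: ✓
  2: ✓
  3: ✓
  5: ✓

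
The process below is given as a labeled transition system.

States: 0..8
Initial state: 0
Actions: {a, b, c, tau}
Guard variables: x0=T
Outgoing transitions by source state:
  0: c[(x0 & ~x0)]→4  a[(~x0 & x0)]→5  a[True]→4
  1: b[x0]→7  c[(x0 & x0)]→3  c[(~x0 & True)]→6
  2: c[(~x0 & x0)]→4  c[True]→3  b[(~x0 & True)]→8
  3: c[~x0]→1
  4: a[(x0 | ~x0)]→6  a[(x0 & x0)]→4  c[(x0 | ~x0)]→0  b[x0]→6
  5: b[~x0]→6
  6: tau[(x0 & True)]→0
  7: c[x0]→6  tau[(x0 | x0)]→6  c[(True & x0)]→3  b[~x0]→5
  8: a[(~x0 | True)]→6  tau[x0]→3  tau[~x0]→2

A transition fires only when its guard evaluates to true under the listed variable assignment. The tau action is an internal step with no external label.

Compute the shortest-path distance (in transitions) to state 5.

Answer: UNREACHABLE

Trace:
BFS to 5:
  Layer 0: {0}
  Layer 1: {4}
  Layer 2: {6}
5 never appears.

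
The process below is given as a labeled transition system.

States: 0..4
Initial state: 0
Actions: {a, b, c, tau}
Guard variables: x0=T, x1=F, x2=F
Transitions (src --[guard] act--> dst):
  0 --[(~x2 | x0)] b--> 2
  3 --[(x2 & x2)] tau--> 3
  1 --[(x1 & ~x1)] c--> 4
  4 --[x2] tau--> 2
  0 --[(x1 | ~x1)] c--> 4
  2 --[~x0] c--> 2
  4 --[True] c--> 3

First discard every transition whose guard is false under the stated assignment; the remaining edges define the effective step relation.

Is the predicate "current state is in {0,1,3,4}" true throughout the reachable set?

Answer: INVARIANT VIOLATED at state 2

Trace:
Allowed set {0,1,3,4}
Reach set: {0,2,3,4}
  0: safe
  2: ✗ unsafe
  3: safe
  4: safe
counterexample path to 2: b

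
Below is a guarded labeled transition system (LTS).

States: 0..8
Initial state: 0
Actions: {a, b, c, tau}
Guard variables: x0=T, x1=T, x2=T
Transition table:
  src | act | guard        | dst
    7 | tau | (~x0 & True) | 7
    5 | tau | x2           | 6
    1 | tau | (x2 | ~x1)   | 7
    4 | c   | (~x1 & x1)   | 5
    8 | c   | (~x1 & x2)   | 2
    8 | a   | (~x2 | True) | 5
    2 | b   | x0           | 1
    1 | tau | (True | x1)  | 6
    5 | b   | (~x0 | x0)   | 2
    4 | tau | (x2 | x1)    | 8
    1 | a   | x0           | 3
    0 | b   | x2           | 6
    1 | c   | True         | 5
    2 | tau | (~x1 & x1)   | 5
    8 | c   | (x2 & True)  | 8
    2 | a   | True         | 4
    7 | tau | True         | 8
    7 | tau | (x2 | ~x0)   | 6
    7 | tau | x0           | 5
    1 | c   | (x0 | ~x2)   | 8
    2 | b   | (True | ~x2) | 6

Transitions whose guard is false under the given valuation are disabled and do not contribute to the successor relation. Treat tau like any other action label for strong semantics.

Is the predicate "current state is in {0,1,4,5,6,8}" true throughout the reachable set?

Answer: INVARIANT HOLDS

Analysis:
Allowed set {0,1,4,5,6,8}
Reach set: {0,6}
  0: ✓
  6: ✓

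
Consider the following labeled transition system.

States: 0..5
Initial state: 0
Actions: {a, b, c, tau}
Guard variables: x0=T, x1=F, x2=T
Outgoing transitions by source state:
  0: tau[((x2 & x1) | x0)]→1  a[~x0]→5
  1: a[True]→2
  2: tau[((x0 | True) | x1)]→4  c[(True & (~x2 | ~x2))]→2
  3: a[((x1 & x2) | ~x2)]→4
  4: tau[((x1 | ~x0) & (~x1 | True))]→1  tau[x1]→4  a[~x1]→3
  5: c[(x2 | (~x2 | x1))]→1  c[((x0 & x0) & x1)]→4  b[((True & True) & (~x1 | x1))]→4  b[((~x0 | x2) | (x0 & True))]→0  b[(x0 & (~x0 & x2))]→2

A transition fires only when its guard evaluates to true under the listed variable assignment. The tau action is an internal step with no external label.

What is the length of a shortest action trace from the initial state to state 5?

Layered search for 5:
  depth 0: {0}
  depth 1: {1}
  depth 2: {2}
  depth 3: {4}
  depth 4: {3}
5 never appears.

Answer: UNREACHABLE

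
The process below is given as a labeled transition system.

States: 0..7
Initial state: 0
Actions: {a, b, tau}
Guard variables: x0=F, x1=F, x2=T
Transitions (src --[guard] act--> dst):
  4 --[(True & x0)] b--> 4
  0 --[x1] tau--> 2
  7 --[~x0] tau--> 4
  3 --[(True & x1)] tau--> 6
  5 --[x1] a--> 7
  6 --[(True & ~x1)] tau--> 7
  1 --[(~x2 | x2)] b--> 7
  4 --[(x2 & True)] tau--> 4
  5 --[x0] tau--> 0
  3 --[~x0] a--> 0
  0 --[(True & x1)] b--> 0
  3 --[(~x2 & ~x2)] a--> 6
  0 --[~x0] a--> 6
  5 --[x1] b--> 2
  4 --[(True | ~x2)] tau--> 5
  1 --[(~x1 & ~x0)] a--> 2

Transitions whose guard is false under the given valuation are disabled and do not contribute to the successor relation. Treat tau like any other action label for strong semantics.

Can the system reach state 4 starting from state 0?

Answer: REACHABLE

Working:
After dropping false guards: 8 live edges.
depth 0: {0}
depth 1: {6}  now seen {0,6}
depth 2: {7}  now seen {0,6,7}
depth 3: {4}  now seen {0,4,6,7}
depth 4: {5}  now seen {0,4,5,6,7}
R = {0,4,5,6,7}
trace reaching 4: a·tau·tau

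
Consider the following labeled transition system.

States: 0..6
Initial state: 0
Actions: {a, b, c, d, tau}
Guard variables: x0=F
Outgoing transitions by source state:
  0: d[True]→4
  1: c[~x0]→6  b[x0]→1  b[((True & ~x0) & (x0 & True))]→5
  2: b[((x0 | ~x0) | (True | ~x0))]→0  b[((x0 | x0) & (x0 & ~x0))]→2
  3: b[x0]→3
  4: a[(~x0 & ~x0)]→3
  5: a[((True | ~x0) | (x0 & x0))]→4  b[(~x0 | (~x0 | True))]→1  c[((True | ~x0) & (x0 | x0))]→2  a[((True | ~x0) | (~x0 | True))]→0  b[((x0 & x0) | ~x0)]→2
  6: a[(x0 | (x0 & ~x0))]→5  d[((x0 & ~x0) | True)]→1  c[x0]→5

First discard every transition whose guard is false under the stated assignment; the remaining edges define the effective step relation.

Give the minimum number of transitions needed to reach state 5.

Layered search for 5:
  L0 = {0}
  L1 = {4}
  L2 = {3}
5 never appears.

Answer: UNREACHABLE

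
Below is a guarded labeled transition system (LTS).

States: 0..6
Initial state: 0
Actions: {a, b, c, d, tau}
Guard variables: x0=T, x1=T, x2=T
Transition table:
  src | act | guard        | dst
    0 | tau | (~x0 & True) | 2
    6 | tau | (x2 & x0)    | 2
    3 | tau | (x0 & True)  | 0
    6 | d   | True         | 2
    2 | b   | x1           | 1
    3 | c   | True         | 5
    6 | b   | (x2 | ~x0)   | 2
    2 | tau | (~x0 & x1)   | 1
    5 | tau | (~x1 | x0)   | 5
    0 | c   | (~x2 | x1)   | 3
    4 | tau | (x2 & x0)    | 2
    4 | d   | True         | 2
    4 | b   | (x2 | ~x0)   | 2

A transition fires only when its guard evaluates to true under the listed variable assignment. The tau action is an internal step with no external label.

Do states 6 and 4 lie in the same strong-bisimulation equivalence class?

Answer: BISIMILAR

Trace:
Refine partition for ~:
  π0 = {{0,1,2,3,4,5,6}}
  π1 = {{0},{1},{2},{3},{4,6},{5}}
Fixed point at round 2; 6 class(es).
class of 6: {4,6}; class of 4: {4,6}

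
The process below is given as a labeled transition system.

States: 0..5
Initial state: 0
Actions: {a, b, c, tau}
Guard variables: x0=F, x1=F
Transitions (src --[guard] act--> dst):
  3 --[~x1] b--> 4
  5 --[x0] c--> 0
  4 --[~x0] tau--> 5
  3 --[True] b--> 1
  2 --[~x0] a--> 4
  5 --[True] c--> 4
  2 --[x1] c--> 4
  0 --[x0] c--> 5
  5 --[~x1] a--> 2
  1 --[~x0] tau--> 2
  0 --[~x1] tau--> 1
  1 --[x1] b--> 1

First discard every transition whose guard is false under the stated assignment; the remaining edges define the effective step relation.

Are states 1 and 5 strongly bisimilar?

Answer: NOT BISIMILAR

Trace:
Bisimulation quotient by refinement:
  π0 = {{0,1,2,3,4,5}}
  π1 = {{0,1,4},{2},{3},{5}}
  π2 = {{0},{1},{2},{3},{4},{5}}
Fixed point at round 3; 6 class(es).
class of 1: {1}; class of 5: {5}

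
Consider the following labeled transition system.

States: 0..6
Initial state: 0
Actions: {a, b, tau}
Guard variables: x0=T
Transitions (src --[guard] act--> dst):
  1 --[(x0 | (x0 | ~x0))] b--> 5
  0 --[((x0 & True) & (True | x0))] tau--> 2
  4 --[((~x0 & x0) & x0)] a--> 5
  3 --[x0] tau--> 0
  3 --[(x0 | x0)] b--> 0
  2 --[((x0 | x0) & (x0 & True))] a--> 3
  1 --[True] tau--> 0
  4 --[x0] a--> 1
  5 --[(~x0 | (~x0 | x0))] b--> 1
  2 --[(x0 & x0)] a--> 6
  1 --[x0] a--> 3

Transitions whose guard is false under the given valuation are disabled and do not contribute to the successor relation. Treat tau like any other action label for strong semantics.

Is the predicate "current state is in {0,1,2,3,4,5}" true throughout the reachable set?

Inv-set: {0,1,2,3,4,5}
Reachable = {0,2,3,6}
  0: ok
  2: ok
  3: ok
  6: VIOLATES
counterexample path to 6: tau·a

Answer: INVARIANT VIOLATED at state 6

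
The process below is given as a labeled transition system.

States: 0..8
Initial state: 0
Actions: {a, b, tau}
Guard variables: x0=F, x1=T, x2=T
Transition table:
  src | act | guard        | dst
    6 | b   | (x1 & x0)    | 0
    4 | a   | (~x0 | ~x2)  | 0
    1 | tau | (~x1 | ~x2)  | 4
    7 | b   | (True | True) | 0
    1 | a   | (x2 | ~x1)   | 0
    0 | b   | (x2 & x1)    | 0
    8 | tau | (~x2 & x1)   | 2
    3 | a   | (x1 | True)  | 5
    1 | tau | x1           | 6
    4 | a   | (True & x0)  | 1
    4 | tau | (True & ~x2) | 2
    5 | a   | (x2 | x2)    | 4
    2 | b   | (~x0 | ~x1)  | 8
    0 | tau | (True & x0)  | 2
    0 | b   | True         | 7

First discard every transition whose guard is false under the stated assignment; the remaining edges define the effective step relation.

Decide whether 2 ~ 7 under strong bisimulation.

Answer: NOT BISIMILAR

Trace:
Refine partition for ~:
  π0 = {{0,1,2,3,4,5,6,7,8}}
  π1 = {{0,2,7},{1},{3,4,5},{6,8}}
  π2 = {{0,7},{1},{2},{3,5},{4},{6,8}}
  π3 = {{0,7},{1},{2},{3},{4},{5},{6,8}}
stable after 4 split(s): 7 block(s)
class of 2: {2}; class of 7: {0,7}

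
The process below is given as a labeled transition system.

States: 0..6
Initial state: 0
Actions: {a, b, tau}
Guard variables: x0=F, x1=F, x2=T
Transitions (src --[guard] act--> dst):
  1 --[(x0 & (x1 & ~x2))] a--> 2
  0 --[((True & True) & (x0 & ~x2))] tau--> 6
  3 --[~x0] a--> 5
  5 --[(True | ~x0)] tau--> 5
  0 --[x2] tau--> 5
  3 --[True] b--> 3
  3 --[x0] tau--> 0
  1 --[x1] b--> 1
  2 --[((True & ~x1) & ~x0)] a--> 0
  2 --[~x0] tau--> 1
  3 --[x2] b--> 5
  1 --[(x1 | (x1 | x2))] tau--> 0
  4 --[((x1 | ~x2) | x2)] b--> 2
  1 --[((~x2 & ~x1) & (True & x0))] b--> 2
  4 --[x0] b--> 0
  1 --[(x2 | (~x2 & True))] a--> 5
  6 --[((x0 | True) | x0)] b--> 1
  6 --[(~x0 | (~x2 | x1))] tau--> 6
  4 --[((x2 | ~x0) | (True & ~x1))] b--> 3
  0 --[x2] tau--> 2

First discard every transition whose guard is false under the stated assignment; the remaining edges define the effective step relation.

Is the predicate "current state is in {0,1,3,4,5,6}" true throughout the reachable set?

Answer: INVARIANT VIOLATED at state 2

Trace:
Inv-set: {0,1,3,4,5,6}
R = {0,1,2,5}
  0: ok
  1: ok
  2: outside
  5: ok
reach 2 via tau — violates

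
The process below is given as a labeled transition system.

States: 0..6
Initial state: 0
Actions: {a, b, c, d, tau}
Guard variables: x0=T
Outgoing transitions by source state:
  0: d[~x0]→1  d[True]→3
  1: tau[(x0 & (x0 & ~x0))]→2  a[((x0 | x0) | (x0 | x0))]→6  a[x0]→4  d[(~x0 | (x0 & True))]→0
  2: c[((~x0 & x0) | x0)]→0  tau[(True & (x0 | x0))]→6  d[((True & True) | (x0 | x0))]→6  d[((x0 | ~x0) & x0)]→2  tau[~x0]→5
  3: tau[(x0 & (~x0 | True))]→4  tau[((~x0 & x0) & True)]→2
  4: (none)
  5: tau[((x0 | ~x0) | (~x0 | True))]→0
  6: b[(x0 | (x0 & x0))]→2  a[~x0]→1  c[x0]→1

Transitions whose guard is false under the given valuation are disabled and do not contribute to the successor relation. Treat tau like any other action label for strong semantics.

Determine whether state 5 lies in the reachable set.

After dropping false guards: 12 live edges.
Layer 0: {0}
Layer 1: {3}  cumulative {0,3}
Layer 2: {4}  cumulative {0,3,4}
Reachable = {0,3,4}

Answer: UNREACHABLE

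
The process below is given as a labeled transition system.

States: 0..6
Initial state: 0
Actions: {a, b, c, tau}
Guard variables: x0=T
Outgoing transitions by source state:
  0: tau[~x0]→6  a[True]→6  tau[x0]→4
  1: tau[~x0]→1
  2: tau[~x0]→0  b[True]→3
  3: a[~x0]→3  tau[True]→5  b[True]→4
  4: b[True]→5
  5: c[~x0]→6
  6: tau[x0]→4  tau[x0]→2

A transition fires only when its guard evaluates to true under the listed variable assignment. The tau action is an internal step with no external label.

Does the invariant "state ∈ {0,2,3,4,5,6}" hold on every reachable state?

Inv-set: {0,2,3,4,5,6}
R = {0,2,3,4,5,6}
  0: ok
  2: ok
  3: ok
  4: ok
  5: ok
  6: ok

Answer: INVARIANT HOLDS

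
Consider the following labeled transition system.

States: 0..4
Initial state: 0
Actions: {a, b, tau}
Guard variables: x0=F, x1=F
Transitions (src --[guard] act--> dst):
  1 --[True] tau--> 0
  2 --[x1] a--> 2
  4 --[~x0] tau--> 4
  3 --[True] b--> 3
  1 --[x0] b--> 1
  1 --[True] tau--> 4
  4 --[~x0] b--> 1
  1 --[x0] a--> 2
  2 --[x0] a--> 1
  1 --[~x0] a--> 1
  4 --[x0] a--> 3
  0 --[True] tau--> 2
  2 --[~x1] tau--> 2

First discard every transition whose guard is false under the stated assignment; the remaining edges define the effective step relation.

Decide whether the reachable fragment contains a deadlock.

Reach set: {0,2}
  0: tau→2  [1 exit(s)]
  2: tau→2  [1 exit(s)]

Answer: DEADLOCK-FREE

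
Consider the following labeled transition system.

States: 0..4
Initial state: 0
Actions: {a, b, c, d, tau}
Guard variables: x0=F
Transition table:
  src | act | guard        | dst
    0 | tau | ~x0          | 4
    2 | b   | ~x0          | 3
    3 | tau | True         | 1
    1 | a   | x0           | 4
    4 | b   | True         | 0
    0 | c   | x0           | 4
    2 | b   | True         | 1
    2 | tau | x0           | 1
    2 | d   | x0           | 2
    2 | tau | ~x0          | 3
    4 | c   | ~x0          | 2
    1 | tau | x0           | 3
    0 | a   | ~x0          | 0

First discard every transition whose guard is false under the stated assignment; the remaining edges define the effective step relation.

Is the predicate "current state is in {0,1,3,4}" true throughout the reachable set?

Safe = {0,1,3,4}
Reachable = {0,1,2,3,4}
  0: ✓
  1: ✓
  2: outside
  3: ✓
  4: ✓
reach 2 via tau·c — violates

Answer: INVARIANT VIOLATED at state 2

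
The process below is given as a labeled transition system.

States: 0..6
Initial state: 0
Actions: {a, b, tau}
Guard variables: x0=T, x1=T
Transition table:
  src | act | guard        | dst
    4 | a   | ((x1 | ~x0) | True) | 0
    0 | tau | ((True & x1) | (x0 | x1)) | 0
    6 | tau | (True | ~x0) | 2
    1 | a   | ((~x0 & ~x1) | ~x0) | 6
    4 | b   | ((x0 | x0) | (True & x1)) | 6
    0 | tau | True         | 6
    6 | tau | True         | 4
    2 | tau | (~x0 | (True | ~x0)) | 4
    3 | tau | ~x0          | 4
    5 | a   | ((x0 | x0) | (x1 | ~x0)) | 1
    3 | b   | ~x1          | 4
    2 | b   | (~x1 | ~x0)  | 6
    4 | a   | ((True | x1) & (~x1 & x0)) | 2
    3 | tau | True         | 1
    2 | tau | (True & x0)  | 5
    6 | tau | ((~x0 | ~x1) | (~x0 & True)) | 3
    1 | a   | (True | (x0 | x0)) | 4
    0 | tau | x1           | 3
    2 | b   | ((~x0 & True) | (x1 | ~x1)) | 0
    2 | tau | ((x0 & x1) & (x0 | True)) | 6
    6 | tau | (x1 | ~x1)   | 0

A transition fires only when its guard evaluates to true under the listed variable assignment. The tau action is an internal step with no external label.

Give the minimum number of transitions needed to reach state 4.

Layered search for 4:
  depth 0: {0}
  depth 1: {3,6}
  depth 2: {1,2,4}
depth(4)=2, e.g. tau·tau

Answer: 2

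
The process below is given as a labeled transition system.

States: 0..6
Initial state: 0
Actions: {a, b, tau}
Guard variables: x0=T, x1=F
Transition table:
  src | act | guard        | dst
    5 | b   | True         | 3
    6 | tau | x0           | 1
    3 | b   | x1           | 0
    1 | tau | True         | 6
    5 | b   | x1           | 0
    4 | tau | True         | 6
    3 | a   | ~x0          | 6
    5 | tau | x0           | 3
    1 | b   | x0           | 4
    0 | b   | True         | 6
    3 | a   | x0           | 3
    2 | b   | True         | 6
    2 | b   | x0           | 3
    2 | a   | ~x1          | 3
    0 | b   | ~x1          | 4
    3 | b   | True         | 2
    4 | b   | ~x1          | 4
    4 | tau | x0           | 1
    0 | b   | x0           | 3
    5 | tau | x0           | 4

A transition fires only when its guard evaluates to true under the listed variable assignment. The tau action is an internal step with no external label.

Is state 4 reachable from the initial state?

After dropping false guards: 17 live edges.
L0 = {0}
L1 = {3,4,6}  cumulative {0,3,4,6}
L2 = {1,2}  cumulative {0,1,2,3,4,6}
Reachable = {0,1,2,3,4,6}
trace reaching 4: b

Answer: REACHABLE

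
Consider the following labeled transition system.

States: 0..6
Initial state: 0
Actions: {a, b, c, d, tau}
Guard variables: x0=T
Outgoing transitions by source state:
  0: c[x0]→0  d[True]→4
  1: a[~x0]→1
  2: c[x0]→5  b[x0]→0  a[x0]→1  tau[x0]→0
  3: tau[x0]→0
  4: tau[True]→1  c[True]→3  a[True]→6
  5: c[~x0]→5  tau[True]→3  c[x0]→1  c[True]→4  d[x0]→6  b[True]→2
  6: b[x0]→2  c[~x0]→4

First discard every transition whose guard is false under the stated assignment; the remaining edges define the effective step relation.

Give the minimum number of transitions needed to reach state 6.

Answer: 2

Working:
Layered search for 6:
  Layer 0: {0}
  Layer 1: {4}
  Layer 2: {1,3,6}
first hit 6 at d=2 via d·a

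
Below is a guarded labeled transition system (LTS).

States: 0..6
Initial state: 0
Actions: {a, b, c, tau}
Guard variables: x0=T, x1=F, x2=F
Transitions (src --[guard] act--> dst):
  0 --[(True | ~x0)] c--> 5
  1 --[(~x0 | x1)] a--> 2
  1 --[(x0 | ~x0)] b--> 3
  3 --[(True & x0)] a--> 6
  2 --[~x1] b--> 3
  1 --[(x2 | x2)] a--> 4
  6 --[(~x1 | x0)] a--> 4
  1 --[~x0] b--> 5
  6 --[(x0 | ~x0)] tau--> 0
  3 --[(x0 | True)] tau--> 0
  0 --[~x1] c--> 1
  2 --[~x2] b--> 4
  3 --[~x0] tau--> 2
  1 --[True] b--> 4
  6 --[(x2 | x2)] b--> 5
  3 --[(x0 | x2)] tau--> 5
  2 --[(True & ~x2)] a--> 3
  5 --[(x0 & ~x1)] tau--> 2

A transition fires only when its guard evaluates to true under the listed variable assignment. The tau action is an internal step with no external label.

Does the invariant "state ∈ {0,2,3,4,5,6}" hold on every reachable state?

Safe = {0,2,3,4,5,6}
Reach set: {0,1,2,3,4,5,6}
  0: ok
  1: outside
  2: ok
  3: ok
  4: ok
  5: ok
  6: ok
counterexample path to 1: c

Answer: INVARIANT VIOLATED at state 1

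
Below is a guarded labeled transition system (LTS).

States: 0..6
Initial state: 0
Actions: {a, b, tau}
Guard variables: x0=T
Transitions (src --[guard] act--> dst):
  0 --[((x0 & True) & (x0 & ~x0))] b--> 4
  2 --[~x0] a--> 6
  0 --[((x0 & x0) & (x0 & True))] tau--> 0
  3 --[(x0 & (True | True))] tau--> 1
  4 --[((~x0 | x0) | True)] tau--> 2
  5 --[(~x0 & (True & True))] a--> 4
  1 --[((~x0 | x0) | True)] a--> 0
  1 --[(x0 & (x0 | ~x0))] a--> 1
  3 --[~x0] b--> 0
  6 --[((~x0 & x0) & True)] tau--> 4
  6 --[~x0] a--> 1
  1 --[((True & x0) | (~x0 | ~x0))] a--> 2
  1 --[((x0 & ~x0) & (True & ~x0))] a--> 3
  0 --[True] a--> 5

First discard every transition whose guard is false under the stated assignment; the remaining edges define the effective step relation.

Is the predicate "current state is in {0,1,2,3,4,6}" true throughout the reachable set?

Allowed set {0,1,2,3,4,6}
Reach set: {0,5}
  0: safe
  5: ✗ unsafe
reach 5 via a — violates

Answer: INVARIANT VIOLATED at state 5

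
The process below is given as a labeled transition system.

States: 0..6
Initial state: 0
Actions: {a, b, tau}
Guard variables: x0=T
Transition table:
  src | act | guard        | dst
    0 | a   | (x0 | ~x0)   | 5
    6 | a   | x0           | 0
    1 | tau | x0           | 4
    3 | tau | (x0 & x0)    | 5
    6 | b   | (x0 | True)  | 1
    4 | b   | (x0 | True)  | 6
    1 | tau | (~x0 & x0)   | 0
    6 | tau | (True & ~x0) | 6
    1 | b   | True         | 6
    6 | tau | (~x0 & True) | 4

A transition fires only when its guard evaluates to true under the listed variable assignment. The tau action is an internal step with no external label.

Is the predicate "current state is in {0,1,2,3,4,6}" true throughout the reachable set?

Inv-set: {0,1,2,3,4,6}
Reachable = {0,5}
  0: ok
  5: ✗ unsafe
reach 5 via a — violates

Answer: INVARIANT VIOLATED at state 5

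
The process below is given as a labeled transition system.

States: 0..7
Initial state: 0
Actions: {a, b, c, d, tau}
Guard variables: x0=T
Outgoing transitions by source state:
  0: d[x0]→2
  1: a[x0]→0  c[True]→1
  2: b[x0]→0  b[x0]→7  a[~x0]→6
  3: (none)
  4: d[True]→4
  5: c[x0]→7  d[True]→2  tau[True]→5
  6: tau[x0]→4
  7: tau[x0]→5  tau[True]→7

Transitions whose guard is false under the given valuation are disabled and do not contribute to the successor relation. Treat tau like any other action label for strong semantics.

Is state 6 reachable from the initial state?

Answer: UNREACHABLE

Working:
After dropping false guards: 12 live edges.
L0 = {0}
L1 = {2}  cumulative {0,2}
L2 = {7}  cumulative {0,2,7}
L3 = {5}  cumulative {0,2,5,7}
Reach set: {0,2,5,7}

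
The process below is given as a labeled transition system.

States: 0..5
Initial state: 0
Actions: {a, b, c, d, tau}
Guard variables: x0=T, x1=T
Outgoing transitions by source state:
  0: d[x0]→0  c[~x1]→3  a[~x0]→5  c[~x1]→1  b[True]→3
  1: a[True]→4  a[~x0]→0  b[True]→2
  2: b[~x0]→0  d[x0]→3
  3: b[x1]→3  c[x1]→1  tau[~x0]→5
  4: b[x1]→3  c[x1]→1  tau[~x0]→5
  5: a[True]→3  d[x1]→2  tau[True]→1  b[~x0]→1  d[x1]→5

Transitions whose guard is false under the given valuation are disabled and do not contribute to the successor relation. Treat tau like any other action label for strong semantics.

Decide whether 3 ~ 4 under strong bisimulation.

Refine partition for ~:
  round 0: {{0,1,2,3,4,5}}
  round 1: {{0},{1},{2},{3,4},{5}}
Fixed point at round 2; 5 class(es).
class of 3: {3,4}; class of 4: {3,4}

Answer: BISIMILAR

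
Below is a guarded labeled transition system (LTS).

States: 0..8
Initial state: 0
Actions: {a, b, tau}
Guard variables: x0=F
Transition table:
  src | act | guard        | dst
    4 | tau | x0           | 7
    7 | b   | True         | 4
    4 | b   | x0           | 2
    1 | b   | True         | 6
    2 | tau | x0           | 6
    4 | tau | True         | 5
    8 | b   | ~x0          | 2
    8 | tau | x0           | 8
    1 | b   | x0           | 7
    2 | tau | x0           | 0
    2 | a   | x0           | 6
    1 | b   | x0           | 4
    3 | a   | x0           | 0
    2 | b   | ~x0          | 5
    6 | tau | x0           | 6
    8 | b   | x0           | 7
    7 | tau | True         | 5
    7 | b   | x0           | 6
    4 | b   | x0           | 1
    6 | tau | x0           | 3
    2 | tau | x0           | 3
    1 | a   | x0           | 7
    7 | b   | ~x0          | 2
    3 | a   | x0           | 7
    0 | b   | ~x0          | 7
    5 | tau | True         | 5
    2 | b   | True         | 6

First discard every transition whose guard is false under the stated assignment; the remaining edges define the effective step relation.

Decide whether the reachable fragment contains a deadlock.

Reach set: {0,2,4,5,6,7}
  0: b→7  [deg 1]
  2: b→5  b→6  [deg 2]
  4: tau→5  [deg 1]
  5: tau→5  [deg 1]
  6: ∅  [no exit]
  7: b→2  b→4  tau→5  [deg 3]
Path to 6: b·b·b

Answer: DEADLOCK at state 6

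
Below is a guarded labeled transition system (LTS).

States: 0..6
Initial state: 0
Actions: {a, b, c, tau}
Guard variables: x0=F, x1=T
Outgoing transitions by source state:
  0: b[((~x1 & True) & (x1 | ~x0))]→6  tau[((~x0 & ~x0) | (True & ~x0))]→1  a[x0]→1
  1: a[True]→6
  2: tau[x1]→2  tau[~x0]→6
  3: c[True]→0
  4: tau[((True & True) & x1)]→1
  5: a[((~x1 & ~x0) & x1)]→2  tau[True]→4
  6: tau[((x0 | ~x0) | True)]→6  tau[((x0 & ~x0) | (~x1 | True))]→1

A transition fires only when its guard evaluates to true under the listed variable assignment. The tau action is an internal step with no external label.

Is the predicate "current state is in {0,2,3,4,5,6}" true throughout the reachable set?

Answer: INVARIANT VIOLATED at state 1

Working:
Allowed set {0,2,3,4,5,6}
Reach set: {0,1,6}
  0: ok
  1: ✗ unsafe
  6: ok
reach 1 via tau — violates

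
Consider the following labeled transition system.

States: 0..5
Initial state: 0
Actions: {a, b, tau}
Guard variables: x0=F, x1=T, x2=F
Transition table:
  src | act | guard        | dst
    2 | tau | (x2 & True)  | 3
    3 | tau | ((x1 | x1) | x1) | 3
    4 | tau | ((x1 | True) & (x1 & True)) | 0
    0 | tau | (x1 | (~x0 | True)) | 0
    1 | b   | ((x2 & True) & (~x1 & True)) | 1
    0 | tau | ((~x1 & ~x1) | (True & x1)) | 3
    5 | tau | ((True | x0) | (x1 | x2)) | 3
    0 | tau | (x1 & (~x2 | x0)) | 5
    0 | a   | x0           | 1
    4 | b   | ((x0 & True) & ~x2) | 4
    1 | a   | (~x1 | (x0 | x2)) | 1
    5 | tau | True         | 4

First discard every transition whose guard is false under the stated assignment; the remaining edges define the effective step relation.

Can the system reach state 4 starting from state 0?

7 transition(s) survive guard evaluation.
Layer 0: {0}
Layer 1: {3,5}  cumulative {0,3,5}
Layer 2: {4}  cumulative {0,3,4,5}
R = {0,3,4,5}
Path to 4: tau·tau

Answer: REACHABLE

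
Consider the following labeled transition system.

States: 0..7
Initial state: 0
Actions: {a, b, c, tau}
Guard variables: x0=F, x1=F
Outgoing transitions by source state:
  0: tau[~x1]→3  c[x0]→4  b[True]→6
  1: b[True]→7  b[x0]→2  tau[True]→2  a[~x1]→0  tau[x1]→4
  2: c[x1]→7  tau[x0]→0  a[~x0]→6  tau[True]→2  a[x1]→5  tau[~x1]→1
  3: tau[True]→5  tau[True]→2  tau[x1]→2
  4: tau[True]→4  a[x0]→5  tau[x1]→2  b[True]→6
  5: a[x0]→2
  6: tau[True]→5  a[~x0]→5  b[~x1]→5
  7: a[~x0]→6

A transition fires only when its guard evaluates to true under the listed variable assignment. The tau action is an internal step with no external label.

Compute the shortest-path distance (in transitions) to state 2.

Answer: 2

Analysis:
BFS to 2:
  Layer 0: {0}
  Layer 1: {3,6}
  Layer 2: {2,5}
2 enters at depth 2; path tau·tau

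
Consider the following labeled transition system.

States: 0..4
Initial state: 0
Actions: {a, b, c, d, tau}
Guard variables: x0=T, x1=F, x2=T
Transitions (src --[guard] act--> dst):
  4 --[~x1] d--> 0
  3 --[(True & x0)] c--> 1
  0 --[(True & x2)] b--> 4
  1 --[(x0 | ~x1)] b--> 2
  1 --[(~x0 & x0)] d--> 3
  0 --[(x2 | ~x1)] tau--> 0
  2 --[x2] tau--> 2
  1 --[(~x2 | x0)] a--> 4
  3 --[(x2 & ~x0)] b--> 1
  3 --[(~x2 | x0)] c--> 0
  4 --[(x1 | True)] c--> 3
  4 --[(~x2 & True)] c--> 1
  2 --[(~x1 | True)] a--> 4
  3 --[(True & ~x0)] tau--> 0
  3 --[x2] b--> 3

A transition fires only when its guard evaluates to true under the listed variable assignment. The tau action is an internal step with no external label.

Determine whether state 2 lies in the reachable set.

11 transition(s) survive guard evaluation.
Layer 0: {0}
Layer 1: {4}  total {0,4}
Layer 2: {3}  total {0,3,4}
Layer 3: {1}  total {0,1,3,4}
Layer 4: {2}  total {0,1,2,3,4}
Reach set: {0,1,2,3,4}
trace reaching 2: b·c·c·b

Answer: REACHABLE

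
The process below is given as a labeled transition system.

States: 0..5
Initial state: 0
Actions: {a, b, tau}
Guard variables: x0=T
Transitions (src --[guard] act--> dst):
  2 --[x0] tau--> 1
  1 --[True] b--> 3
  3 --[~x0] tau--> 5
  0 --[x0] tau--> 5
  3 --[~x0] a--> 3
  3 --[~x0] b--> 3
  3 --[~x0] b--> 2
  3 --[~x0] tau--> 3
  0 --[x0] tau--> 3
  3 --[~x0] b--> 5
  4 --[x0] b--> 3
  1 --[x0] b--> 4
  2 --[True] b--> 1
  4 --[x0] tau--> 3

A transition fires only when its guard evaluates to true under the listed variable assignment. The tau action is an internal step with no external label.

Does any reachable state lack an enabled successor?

R = {0,3,5}
  0: tau→3  tau→5  [deg 2]
  3: ∅  [deadlock]
  5: ∅  [deadlock]
Path to 3: tau

Answer: DEADLOCK at state 3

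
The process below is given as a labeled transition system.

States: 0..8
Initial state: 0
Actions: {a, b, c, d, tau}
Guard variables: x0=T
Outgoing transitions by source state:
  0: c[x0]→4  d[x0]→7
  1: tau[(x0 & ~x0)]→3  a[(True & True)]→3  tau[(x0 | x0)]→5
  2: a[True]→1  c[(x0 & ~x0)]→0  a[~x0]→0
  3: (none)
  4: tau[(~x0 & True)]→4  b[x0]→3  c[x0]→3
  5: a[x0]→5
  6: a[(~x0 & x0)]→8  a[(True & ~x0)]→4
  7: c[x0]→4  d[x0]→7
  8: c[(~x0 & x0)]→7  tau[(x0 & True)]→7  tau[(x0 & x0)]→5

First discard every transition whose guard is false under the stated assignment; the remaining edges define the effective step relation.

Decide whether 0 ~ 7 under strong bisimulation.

Answer: BISIMILAR

Trace:
Refine partition for ~:
  P[0] = {{0,1,2,3,4,5,6,7,8}}
  P[1] = {{0,7},{1},{2,5},{3,6},{4},{8}}
  P[2] = {{0,7},{1},{2},{3,6},{4},{5},{8}}
Fixed point at round 3; 7 class(es).
[0]={0,7}  [7]={0,7}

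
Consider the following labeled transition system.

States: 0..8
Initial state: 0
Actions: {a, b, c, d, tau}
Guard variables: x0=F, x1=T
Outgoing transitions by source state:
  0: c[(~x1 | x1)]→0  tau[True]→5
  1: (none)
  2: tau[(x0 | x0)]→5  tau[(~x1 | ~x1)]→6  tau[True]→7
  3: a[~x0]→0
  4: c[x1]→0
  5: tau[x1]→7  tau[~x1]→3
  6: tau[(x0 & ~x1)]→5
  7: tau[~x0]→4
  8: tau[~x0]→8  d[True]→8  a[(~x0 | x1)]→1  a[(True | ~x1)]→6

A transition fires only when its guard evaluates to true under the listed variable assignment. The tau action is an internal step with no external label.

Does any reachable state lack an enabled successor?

R = {0,4,5,7}
  0: c→0  tau→5  [2 out]
  4: c→0  [1 out]
  5: tau→7  [1 out]
  7: tau→4  [1 out]

Answer: DEADLOCK-FREE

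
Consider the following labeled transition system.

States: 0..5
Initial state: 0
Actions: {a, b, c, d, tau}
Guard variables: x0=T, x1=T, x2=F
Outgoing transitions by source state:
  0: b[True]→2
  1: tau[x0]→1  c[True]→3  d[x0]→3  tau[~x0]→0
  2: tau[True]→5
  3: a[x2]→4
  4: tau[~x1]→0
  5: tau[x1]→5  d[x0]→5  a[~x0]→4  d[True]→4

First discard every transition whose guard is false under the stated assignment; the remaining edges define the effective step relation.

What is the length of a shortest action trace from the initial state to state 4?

Layered search for 4:
  Layer 0: {0}
  Layer 1: {2}
  Layer 2: {5}
  Layer 3: {4}
4 enters at depth 3; path b·tau·d

Answer: 3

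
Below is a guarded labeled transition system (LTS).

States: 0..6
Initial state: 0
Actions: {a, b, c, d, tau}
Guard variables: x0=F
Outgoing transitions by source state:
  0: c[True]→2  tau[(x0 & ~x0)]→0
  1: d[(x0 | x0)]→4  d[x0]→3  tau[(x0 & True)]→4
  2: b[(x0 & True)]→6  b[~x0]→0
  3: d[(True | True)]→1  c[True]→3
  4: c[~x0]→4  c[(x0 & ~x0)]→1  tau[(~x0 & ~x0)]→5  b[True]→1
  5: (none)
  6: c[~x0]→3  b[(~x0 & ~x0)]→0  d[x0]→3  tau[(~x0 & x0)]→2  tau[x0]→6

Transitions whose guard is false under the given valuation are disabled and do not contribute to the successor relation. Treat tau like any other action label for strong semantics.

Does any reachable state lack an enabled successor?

Reach set: {0,2}
  0: c→2  [deg 1]
  2: b→0  [deg 1]

Answer: DEADLOCK-FREE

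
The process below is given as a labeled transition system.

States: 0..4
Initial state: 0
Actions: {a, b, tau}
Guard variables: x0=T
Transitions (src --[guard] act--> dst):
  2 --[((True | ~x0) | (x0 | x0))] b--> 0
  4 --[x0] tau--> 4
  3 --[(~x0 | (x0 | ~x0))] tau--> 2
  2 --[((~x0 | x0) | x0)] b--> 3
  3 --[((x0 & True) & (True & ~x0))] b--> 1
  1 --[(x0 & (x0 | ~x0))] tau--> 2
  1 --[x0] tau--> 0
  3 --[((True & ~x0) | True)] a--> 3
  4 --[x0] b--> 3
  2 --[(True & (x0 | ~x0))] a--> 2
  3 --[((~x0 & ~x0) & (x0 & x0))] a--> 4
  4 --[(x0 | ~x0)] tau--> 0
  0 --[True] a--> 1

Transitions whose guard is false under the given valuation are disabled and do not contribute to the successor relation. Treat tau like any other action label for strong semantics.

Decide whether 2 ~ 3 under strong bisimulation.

Refine partition for ~:
  round 0: {{0,1,2,3,4}}
  round 1: {{0},{1},{2},{3},{4}}
Fixed point at round 2; 5 class(es).
2∈{2}, 3∈{3}

Answer: NOT BISIMILAR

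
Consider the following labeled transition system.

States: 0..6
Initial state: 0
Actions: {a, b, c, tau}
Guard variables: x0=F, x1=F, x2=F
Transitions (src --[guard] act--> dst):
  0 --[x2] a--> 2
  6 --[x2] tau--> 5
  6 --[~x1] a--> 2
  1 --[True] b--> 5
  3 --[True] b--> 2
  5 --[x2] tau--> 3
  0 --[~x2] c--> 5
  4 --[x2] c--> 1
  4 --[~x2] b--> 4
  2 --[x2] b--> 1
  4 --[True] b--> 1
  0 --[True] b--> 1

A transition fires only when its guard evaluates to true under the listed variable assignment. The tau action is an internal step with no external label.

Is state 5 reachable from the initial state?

Guard filter leaves 7 enabled edge(s).
depth 0: {0}
depth 1: {1,5}  cumulative {0,1,5}
Reachable = {0,1,5}
witness 5: c

Answer: REACHABLE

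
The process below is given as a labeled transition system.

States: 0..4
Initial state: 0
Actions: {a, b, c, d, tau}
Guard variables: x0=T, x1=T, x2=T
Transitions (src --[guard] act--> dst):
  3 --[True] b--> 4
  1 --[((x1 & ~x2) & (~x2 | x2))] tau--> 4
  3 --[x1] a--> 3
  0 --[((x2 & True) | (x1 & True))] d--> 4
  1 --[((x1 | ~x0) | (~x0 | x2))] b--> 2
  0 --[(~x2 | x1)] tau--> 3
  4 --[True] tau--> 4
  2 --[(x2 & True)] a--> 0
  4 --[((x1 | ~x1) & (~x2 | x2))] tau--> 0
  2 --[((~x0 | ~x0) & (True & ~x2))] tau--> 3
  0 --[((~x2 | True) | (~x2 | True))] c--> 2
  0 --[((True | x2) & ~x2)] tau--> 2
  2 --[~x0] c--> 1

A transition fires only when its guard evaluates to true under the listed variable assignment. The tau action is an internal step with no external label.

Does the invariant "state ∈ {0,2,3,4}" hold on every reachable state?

Answer: INVARIANT HOLDS

Trace:
Inv-set: {0,2,3,4}
Reach set: {0,2,3,4}
  0: ✓
  2: ✓
  3: ✓
  4: ✓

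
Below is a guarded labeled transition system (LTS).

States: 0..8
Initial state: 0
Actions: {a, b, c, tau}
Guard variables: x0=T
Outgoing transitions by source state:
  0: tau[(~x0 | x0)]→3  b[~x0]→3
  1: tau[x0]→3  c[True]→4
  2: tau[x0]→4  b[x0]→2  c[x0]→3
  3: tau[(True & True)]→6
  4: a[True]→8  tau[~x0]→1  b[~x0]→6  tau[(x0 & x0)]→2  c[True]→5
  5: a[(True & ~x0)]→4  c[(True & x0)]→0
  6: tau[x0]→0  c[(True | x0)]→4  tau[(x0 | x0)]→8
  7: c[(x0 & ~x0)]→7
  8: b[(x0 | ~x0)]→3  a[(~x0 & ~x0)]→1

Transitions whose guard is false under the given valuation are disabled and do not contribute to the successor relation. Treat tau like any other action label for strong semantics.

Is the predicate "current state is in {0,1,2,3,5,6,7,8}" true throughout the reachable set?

Answer: INVARIANT VIOLATED at state 4

Trace:
Safe = {0,1,2,3,5,6,7,8}
Reach set: {0,2,3,4,5,6,8}
  0: ✓
  2: ✓
  3: ✓
  4: outside
  5: ✓
  6: ✓
  8: ✓
counterexample path to 4: tau·tau·c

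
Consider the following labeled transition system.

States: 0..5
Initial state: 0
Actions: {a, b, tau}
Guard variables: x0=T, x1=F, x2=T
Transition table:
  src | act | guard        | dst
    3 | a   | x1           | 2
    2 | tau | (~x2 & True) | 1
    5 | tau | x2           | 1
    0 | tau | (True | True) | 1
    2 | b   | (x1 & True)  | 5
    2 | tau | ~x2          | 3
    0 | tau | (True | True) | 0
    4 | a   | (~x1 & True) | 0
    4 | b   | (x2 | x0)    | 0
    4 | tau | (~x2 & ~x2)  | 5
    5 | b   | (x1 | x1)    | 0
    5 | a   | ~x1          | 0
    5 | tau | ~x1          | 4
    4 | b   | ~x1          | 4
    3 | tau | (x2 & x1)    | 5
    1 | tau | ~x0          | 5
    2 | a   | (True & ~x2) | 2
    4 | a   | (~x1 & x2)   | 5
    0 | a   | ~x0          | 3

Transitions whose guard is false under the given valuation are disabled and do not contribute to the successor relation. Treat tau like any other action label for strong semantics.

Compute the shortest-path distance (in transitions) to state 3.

Answer: UNREACHABLE

Trace:
Layered search for 3:
  Layer 0: {0}
  Layer 1: {1}
3 never appears.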